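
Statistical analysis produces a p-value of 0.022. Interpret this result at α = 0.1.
Since p = 0.022 < α = 0.1, reject H₀.
There is sufficient evidence to reject the null hypothesis; the result is statistically significant at the 0.1 level.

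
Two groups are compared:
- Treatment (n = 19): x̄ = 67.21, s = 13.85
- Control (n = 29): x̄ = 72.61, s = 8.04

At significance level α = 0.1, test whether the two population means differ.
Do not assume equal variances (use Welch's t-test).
Welch's two-sample t-test:
H₀: μ₁ = μ₂
H₁: μ₁ ≠ μ₂
s₁²/n₁ = 13.85²/19 = 10.0959,  s₂²/n₂ = 8.04²/29 = 2.2290
SE = √(s₁²/n₁ + s₂²/n₂) = √(10.0959 + 2.2290) = 3.5107
df (Welch-Satterthwaite) = (s₁²/n₁ + s₂²/n₂)² / [(s₁²/n₁)²/(n₁-1) + (s₂²/n₂)²/(n₂-1)] ≈ 26.01
t = (x̄₁ - x̄₂) / SE = (67.21 - 72.61) / 3.5107 = -5.40 / 3.5107 = -1.538
p-value = 0.1361

Since p-value > α = 0.1, we fail to reject H₀.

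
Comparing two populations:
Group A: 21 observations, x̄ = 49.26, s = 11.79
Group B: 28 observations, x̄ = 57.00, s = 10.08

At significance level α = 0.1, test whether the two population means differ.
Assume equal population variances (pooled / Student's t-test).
Student's two-sample t-test (equal variances):
H₀: μ₁ = μ₂
H₁: μ₁ ≠ μ₂
df = n₁ + n₂ - 2 = 47
Pooled variance s_p² = [(n₁-1)s₁² + (n₂-1)s₂²] / (n₁ + n₂ - 2) = [(20)(11.79²) + (27)(10.08²)] / 47 = 117.5203
SE = √(s_p²(1/n₁ + 1/n₂)) = √(117.5203 × (1/21 + 1/28)) = 3.1294
t = (x̄₁ - x̄₂) / SE = (49.26 - 57.00) / 3.1294 = -7.74 / 3.1294 = -2.473
p-value = 0.0171

Since p-value < α = 0.1, we reject H₀.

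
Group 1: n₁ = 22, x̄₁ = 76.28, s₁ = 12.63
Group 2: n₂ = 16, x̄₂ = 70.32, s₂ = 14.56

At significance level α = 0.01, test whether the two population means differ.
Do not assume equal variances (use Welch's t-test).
Welch's two-sample t-test:
H₀: μ₁ = μ₂
H₁: μ₁ ≠ μ₂
s₁²/n₁ = 12.63²/22 = 7.2508,  s₂²/n₂ = 14.56²/16 = 13.2496
SE = √(s₁²/n₁ + s₂²/n₂) = √(7.2508 + 13.2496) = 4.5277
df (Welch-Satterthwaite) = (s₁²/n₁ + s₂²/n₂)² / [(s₁²/n₁)²/(n₁-1) + (s₂²/n₂)²/(n₂-1)] ≈ 29.58
t = (x̄₁ - x̄₂) / SE = (76.28 - 70.32) / 4.5277 = 5.96 / 4.5277 = 1.316
p-value = 0.1982

Since p-value > α = 0.01, we fail to reject H₀.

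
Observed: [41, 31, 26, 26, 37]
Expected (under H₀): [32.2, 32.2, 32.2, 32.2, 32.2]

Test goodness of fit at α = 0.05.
Chi-square goodness of fit test:
H₀: observed counts match expected distribution
H₁: observed counts differ from expected distribution
df = k - 1 = 4
χ² = Σ(O - E)²/E
   = (41 - 32.2)²/32.2 + (31 - 32.2)²/32.2 + (26 - 32.2)²/32.2 + (26 - 32.2)²/32.2 + (37 - 32.2)²/32.2
   = 2.405 + 0.045 + 1.194 + 1.194 + 0.716
   = 5.55
p-value = 0.2351

Since p-value > α = 0.05, we fail to reject H₀.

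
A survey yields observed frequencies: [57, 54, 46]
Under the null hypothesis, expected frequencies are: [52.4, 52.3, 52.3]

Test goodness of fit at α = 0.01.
Chi-square goodness of fit test:
H₀: observed counts match expected distribution
H₁: observed counts differ from expected distribution
df = k - 1 = 2
χ² = Σ(O - E)²/E
   = (57 - 52.4)²/52.4 + (54 - 52.3)²/52.3 + (46 - 52.3)²/52.3
   = 0.404 + 0.055 + 0.759
   = 1.22
p-value = 0.5439

Since p-value > α = 0.01, we fail to reject H₀.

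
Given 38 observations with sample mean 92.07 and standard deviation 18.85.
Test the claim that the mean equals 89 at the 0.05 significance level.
One-sample t-test:
H₀: μ = 89
H₁: μ ≠ 89
df = n - 1 = 37
t = (x̄ - μ₀) / (s/√n) = (92.07 - 89) / (18.85/√38) = 1.004
p-value = 0.3219

Since p-value > α = 0.05, we fail to reject H₀.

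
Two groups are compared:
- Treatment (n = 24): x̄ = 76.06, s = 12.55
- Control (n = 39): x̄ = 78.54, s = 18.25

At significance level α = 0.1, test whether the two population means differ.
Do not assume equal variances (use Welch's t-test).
Welch's two-sample t-test:
H₀: μ₁ = μ₂
H₁: μ₁ ≠ μ₂
s₁²/n₁ = 12.55²/24 = 6.5626,  s₂²/n₂ = 18.25²/39 = 8.5401
SE = √(s₁²/n₁ + s₂²/n₂) = √(6.5626 + 8.5401) = 3.8862
df (Welch-Satterthwaite) = (s₁²/n₁ + s₂²/n₂)² / [(s₁²/n₁)²/(n₁-1) + (s₂²/n₂)²/(n₂-1)] ≈ 60.15
t = (x̄₁ - x̄₂) / SE = (76.06 - 78.54) / 3.8862 = -2.48 / 3.8862 = -0.638
p-value = 0.5258

Since p-value > α = 0.1, we fail to reject H₀.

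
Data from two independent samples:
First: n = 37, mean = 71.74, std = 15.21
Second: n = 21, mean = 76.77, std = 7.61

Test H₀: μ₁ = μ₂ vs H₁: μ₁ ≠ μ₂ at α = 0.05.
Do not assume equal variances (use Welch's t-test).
Welch's two-sample t-test:
H₀: μ₁ = μ₂
H₁: μ₁ ≠ μ₂
s₁²/n₁ = 15.21²/37 = 6.2525,  s₂²/n₂ = 7.61²/21 = 2.7577
SE = √(s₁²/n₁ + s₂²/n₂) = √(6.2525 + 2.7577) = 3.0017
df (Welch-Satterthwaite) = (s₁²/n₁ + s₂²/n₂)² / [(s₁²/n₁)²/(n₁-1) + (s₂²/n₂)²/(n₂-1)] ≈ 55.37
t = (x̄₁ - x̄₂) / SE = (71.74 - 76.77) / 3.0017 = -5.03 / 3.0017 = -1.676
p-value = 0.0994

Since p-value > α = 0.05, we fail to reject H₀.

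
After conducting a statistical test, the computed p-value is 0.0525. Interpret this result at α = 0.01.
Since p = 0.0525 > α = 0.01, fail to reject H₀.
There is insufficient evidence to reject the null hypothesis; the result is not statistically significant at the 0.01 level.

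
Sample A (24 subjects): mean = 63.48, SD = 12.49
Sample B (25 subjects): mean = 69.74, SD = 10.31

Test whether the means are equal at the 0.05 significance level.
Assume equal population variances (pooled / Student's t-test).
Student's two-sample t-test (equal variances):
H₀: μ₁ = μ₂
H₁: μ₁ ≠ μ₂
df = n₁ + n₂ - 2 = 47
Pooled variance s_p² = [(n₁-1)s₁² + (n₂-1)s₂²] / (n₁ + n₂ - 2) = [(23)(12.49²) + (24)(10.31²)] / 47 = 130.6193
SE = √(s_p²(1/n₁ + 1/n₂)) = √(130.6193 × (1/24 + 1/25)) = 3.2661
t = (x̄₁ - x̄₂) / SE = (63.48 - 69.74) / 3.2661 = -6.26 / 3.2661 = -1.917
p-value = 0.0614

Since p-value > α = 0.05, we fail to reject H₀.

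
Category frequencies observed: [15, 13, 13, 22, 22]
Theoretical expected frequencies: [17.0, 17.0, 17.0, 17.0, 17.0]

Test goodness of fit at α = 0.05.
Chi-square goodness of fit test:
H₀: observed counts match expected distribution
H₁: observed counts differ from expected distribution
df = k - 1 = 4
χ² = Σ(O - E)²/E
   = (15 - 17.0)²/17.0 + (13 - 17.0)²/17.0 + (13 - 17.0)²/17.0 + (22 - 17.0)²/17.0 + (22 - 17.0)²/17.0
   = 0.235 + 0.941 + 0.941 + 1.471 + 1.471
   = 5.06
p-value = 0.2813

Since p-value > α = 0.05, we fail to reject H₀.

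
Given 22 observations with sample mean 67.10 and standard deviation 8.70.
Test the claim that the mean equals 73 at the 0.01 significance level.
One-sample t-test:
H₀: μ = 73
H₁: μ ≠ 73
df = n - 1 = 21
t = (x̄ - μ₀) / (s/√n) = (67.10 - 73) / (8.70/√22) = -3.181
p-value = 0.0045

Since p-value < α = 0.01, we reject H₀.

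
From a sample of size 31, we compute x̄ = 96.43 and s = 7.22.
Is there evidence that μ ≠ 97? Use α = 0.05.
One-sample t-test:
H₀: μ = 97
H₁: μ ≠ 97
df = n - 1 = 30
t = (x̄ - μ₀) / (s/√n) = (96.43 - 97) / (7.22/√31) = -0.440
p-value = 0.6634

Since p-value > α = 0.05, we fail to reject H₀.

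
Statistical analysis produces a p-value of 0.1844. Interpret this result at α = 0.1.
Since p = 0.1844 > α = 0.1, fail to reject H₀.
There is insufficient evidence to reject the null hypothesis; the result is not statistically significant at the 0.1 level.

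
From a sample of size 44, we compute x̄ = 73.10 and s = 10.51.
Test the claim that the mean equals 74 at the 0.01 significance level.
One-sample t-test:
H₀: μ = 74
H₁: μ ≠ 74
df = n - 1 = 43
t = (x̄ - μ₀) / (s/√n) = (73.10 - 74) / (10.51/√44) = -0.568
p-value = 0.5730

Since p-value > α = 0.01, we fail to reject H₀.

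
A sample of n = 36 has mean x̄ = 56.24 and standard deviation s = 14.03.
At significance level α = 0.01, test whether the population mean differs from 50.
One-sample t-test:
H₀: μ = 50
H₁: μ ≠ 50
df = n - 1 = 35
t = (x̄ - μ₀) / (s/√n) = (56.24 - 50) / (14.03/√36) = 2.669
p-value = 0.0115

Since p-value > α = 0.01, we fail to reject H₀.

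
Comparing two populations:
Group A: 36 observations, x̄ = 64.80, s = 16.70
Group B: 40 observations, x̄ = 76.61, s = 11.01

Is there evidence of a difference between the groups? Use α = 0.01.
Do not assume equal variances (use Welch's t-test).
Welch's two-sample t-test:
H₀: μ₁ = μ₂
H₁: μ₁ ≠ μ₂
s₁²/n₁ = 16.70²/36 = 7.7469,  s₂²/n₂ = 11.01²/40 = 3.0305
SE = √(s₁²/n₁ + s₂²/n₂) = √(7.7469 + 3.0305) = 3.2829
df (Welch-Satterthwaite) = (s₁²/n₁ + s₂²/n₂)² / [(s₁²/n₁)²/(n₁-1) + (s₂²/n₂)²/(n₂-1)] ≈ 59.56
t = (x̄₁ - x̄₂) / SE = (64.80 - 76.61) / 3.2829 = -11.81 / 3.2829 = -3.597
p-value = 0.0007

Since p-value < α = 0.01, we reject H₀.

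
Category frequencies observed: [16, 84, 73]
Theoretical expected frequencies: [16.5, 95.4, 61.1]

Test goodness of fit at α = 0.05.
Chi-square goodness of fit test:
H₀: observed counts match expected distribution
H₁: observed counts differ from expected distribution
df = k - 1 = 2
χ² = Σ(O - E)²/E
   = (16 - 16.5)²/16.5 + (84 - 95.4)²/95.4 + (73 - 61.1)²/61.1
   = 0.015 + 1.362 + 2.318
   = 3.70
p-value = 0.1576

Since p-value > α = 0.05, we fail to reject H₀.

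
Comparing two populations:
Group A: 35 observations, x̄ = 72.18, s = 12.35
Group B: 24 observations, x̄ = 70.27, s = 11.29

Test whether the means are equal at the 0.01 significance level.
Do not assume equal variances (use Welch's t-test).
Welch's two-sample t-test:
H₀: μ₁ = μ₂
H₁: μ₁ ≠ μ₂
s₁²/n₁ = 12.35²/35 = 4.3578,  s₂²/n₂ = 11.29²/24 = 5.3110
SE = √(s₁²/n₁ + s₂²/n₂) = √(4.3578 + 5.3110) = 3.1095
df (Welch-Satterthwaite) = (s₁²/n₁ + s₂²/n₂)² / [(s₁²/n₁)²/(n₁-1) + (s₂²/n₂)²/(n₂-1)] ≈ 52.38
t = (x̄₁ - x̄₂) / SE = (72.18 - 70.27) / 3.1095 = 1.91 / 3.1095 = 0.614
p-value = 0.5417

Since p-value > α = 0.01, we fail to reject H₀.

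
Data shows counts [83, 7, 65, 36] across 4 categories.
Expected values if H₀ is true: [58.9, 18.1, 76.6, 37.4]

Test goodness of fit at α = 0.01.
Chi-square goodness of fit test:
H₀: observed counts match expected distribution
H₁: observed counts differ from expected distribution
df = k - 1 = 3
χ² = Σ(O - E)²/E
   = (83 - 58.9)²/58.9 + (7 - 18.1)²/18.1 + (65 - 76.6)²/76.6 + (36 - 37.4)²/37.4
   = 9.861 + 6.807 + 1.757 + 0.052
   = 18.48
p-value = 0.0004

Since p-value < α = 0.01, we reject H₀.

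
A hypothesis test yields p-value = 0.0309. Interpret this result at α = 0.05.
Since p = 0.0309 < α = 0.05, reject H₀.
There is sufficient evidence to reject the null hypothesis; the result is statistically significant at the 0.05 level.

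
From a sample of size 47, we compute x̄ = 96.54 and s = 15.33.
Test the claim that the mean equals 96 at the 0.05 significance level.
One-sample t-test:
H₀: μ = 96
H₁: μ ≠ 96
df = n - 1 = 46
t = (x̄ - μ₀) / (s/√n) = (96.54 - 96) / (15.33/√47) = 0.241
p-value = 0.8102

Since p-value > α = 0.05, we fail to reject H₀.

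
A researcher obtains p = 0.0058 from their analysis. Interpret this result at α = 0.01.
Since p = 0.0058 < α = 0.01, reject H₀.
There is sufficient evidence to reject the null hypothesis; the result is statistically significant at the 0.01 level.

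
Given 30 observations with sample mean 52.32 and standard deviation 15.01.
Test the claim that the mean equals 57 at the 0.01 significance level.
One-sample t-test:
H₀: μ = 57
H₁: μ ≠ 57
df = n - 1 = 29
t = (x̄ - μ₀) / (s/√n) = (52.32 - 57) / (15.01/√30) = -1.708
p-value = 0.0984

Since p-value > α = 0.01, we fail to reject H₀.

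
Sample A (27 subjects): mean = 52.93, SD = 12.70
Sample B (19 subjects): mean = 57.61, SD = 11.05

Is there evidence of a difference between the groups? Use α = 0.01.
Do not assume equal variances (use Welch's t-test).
Welch's two-sample t-test:
H₀: μ₁ = μ₂
H₁: μ₁ ≠ μ₂
s₁²/n₁ = 12.70²/27 = 5.9737,  s₂²/n₂ = 11.05²/19 = 6.4264
SE = √(s₁²/n₁ + s₂²/n₂) = √(5.9737 + 6.4264) = 3.5214
df (Welch-Satterthwaite) = (s₁²/n₁ + s₂²/n₂)² / [(s₁²/n₁)²/(n₁-1) + (s₂²/n₂)²/(n₂-1)] ≈ 41.93
t = (x̄₁ - x̄₂) / SE = (52.93 - 57.61) / 3.5214 = -4.68 / 3.5214 = -1.329
p-value = 0.1910

Since p-value > α = 0.01, we fail to reject H₀.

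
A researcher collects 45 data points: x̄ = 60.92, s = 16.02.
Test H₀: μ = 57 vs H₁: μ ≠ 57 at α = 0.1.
One-sample t-test:
H₀: μ = 57
H₁: μ ≠ 57
df = n - 1 = 44
t = (x̄ - μ₀) / (s/√n) = (60.92 - 57) / (16.02/√45) = 1.641
p-value = 0.1078

Since p-value > α = 0.1, we fail to reject H₀.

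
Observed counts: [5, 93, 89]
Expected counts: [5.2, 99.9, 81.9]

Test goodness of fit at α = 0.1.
Chi-square goodness of fit test:
H₀: observed counts match expected distribution
H₁: observed counts differ from expected distribution
df = k - 1 = 2
χ² = Σ(O - E)²/E
   = (5 - 5.2)²/5.2 + (93 - 99.9)²/99.9 + (89 - 81.9)²/81.9
   = 0.008 + 0.477 + 0.616
   = 1.10
p-value = 0.5770

Since p-value > α = 0.1, we fail to reject H₀.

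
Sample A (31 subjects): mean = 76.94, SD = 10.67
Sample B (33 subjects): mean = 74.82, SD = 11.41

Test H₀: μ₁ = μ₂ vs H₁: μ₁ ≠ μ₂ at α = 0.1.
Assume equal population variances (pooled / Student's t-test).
Student's two-sample t-test (equal variances):
H₀: μ₁ = μ₂
H₁: μ₁ ≠ μ₂
df = n₁ + n₂ - 2 = 62
Pooled variance s_p² = [(n₁-1)s₁² + (n₂-1)s₂²] / (n₁ + n₂ - 2) = [(30)(10.67²) + (32)(11.41²)] / 62 = 122.2820
SE = √(s_p²(1/n₁ + 1/n₂)) = √(122.2820 × (1/31 + 1/33)) = 2.7659
t = (x̄₁ - x̄₂) / SE = (76.94 - 74.82) / 2.7659 = 2.12 / 2.7659 = 0.766
p-value = 0.4463

Since p-value > α = 0.1, we fail to reject H₀.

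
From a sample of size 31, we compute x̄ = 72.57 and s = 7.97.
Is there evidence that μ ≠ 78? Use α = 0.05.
One-sample t-test:
H₀: μ = 78
H₁: μ ≠ 78
df = n - 1 = 30
t = (x̄ - μ₀) / (s/√n) = (72.57 - 78) / (7.97/√31) = -3.793
p-value = 0.0007

Since p-value < α = 0.05, we reject H₀.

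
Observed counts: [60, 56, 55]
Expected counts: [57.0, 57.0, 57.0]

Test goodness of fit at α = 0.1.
Chi-square goodness of fit test:
H₀: observed counts match expected distribution
H₁: observed counts differ from expected distribution
df = k - 1 = 2
χ² = Σ(O - E)²/E
   = (60 - 57.0)²/57.0 + (56 - 57.0)²/57.0 + (55 - 57.0)²/57.0
   = 0.158 + 0.018 + 0.070
   = 0.25
p-value = 0.8844

Since p-value > α = 0.1, we fail to reject H₀.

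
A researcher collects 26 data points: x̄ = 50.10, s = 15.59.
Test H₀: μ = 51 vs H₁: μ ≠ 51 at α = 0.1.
One-sample t-test:
H₀: μ = 51
H₁: μ ≠ 51
df = n - 1 = 25
t = (x̄ - μ₀) / (s/√n) = (50.10 - 51) / (15.59/√26) = -0.294
p-value = 0.7709

Since p-value > α = 0.1, we fail to reject H₀.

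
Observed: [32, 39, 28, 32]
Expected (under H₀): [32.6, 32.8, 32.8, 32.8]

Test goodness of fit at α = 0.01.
Chi-square goodness of fit test:
H₀: observed counts match expected distribution
H₁: observed counts differ from expected distribution
df = k - 1 = 3
χ² = Σ(O - E)²/E
   = (32 - 32.6)²/32.6 + (39 - 32.8)²/32.8 + (28 - 32.8)²/32.8 + (32 - 32.8)²/32.8
   = 0.011 + 1.172 + 0.702 + 0.020
   = 1.90
p-value = 0.5924

Since p-value > α = 0.01, we fail to reject H₀.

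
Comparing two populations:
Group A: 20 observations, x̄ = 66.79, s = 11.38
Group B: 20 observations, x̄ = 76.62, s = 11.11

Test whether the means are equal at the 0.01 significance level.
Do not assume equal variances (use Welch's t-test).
Welch's two-sample t-test:
H₀: μ₁ = μ₂
H₁: μ₁ ≠ μ₂
s₁²/n₁ = 11.38²/20 = 6.4752,  s₂²/n₂ = 11.11²/20 = 6.1716
SE = √(s₁²/n₁ + s₂²/n₂) = √(6.4752 + 6.1716) = 3.5562
df (Welch-Satterthwaite) = (s₁²/n₁ + s₂²/n₂)² / [(s₁²/n₁)²/(n₁-1) + (s₂²/n₂)²/(n₂-1)] ≈ 37.98
t = (x̄₁ - x̄₂) / SE = (66.79 - 76.62) / 3.5562 = -9.83 / 3.5562 = -2.764
p-value = 0.0088

Since p-value < α = 0.01, we reject H₀.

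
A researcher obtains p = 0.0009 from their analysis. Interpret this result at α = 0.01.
Since p = 0.0009 < α = 0.01, reject H₀.
There is sufficient evidence to reject the null hypothesis; the result is statistically significant at the 0.01 level.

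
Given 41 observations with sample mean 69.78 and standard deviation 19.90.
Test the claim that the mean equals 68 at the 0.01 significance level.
One-sample t-test:
H₀: μ = 68
H₁: μ ≠ 68
df = n - 1 = 40
t = (x̄ - μ₀) / (s/√n) = (69.78 - 68) / (19.90/√41) = 0.573
p-value = 0.5700

Since p-value > α = 0.01, we fail to reject H₀.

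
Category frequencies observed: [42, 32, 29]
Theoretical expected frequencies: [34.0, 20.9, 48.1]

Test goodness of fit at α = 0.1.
Chi-square goodness of fit test:
H₀: observed counts match expected distribution
H₁: observed counts differ from expected distribution
df = k - 1 = 2
χ² = Σ(O - E)²/E
   = (42 - 34.0)²/34.0 + (32 - 20.9)²/20.9 + (29 - 48.1)²/48.1
   = 1.882 + 5.895 + 7.584
   = 15.36
p-value = 0.0005

Since p-value < α = 0.1, we reject H₀.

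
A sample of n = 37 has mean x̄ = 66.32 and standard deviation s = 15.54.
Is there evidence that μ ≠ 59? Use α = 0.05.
One-sample t-test:
H₀: μ = 59
H₁: μ ≠ 59
df = n - 1 = 36
t = (x̄ - μ₀) / (s/√n) = (66.32 - 59) / (15.54/√37) = 2.865
p-value = 0.0069

Since p-value < α = 0.05, we reject H₀.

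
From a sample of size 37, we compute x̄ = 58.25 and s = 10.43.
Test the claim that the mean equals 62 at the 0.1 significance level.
One-sample t-test:
H₀: μ = 62
H₁: μ ≠ 62
df = n - 1 = 36
t = (x̄ - μ₀) / (s/√n) = (58.25 - 62) / (10.43/√37) = -2.187
p-value = 0.0353

Since p-value < α = 0.1, we reject H₀.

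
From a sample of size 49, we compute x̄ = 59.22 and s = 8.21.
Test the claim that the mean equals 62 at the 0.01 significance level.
One-sample t-test:
H₀: μ = 62
H₁: μ ≠ 62
df = n - 1 = 48
t = (x̄ - μ₀) / (s/√n) = (59.22 - 62) / (8.21/√49) = -2.370
p-value = 0.0218

Since p-value > α = 0.01, we fail to reject H₀.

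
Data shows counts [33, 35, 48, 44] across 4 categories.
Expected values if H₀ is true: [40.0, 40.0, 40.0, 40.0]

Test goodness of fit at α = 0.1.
Chi-square goodness of fit test:
H₀: observed counts match expected distribution
H₁: observed counts differ from expected distribution
df = k - 1 = 3
χ² = Σ(O - E)²/E
   = (33 - 40.0)²/40.0 + (35 - 40.0)²/40.0 + (48 - 40.0)²/40.0 + (44 - 40.0)²/40.0
   = 1.225 + 0.625 + 1.600 + 0.400
   = 3.85
p-value = 0.2781

Since p-value > α = 0.1, we fail to reject H₀.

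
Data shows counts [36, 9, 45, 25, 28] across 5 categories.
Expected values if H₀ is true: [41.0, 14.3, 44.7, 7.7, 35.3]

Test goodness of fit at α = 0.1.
Chi-square goodness of fit test:
H₀: observed counts match expected distribution
H₁: observed counts differ from expected distribution
df = k - 1 = 4
χ² = Σ(O - E)²/E
   = (36 - 41.0)²/41.0 + (9 - 14.3)²/14.3 + (45 - 44.7)²/44.7 + (25 - 7.7)²/7.7 + (28 - 35.3)²/35.3
   = 0.610 + 1.964 + 0.002 + 38.869 + 1.510
   = 42.95
p-value < 0.0001

Since p-value < α = 0.1, we reject H₀.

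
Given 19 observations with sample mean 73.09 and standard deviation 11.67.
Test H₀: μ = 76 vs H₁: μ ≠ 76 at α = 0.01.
One-sample t-test:
H₀: μ = 76
H₁: μ ≠ 76
df = n - 1 = 18
t = (x̄ - μ₀) / (s/√n) = (73.09 - 76) / (11.67/√19) = -1.087
p-value = 0.2914

Since p-value > α = 0.01, we fail to reject H₀.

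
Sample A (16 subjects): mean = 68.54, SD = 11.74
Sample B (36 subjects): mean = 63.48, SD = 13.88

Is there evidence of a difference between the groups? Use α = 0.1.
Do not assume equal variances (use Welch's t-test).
Welch's two-sample t-test:
H₀: μ₁ = μ₂
H₁: μ₁ ≠ μ₂
s₁²/n₁ = 11.74²/16 = 8.6142,  s₂²/n₂ = 13.88²/36 = 5.3515
SE = √(s₁²/n₁ + s₂²/n₂) = √(8.6142 + 5.3515) = 3.7371
df (Welch-Satterthwaite) = (s₁²/n₁ + s₂²/n₂)² / [(s₁²/n₁)²/(n₁-1) + (s₂²/n₂)²/(n₂-1)] ≈ 33.83
t = (x̄₁ - x̄₂) / SE = (68.54 - 63.48) / 3.7371 = 5.06 / 3.7371 = 1.354
p-value = 0.1847

Since p-value > α = 0.1, we fail to reject H₀.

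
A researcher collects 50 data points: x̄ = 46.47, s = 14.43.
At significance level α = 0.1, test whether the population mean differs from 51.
One-sample t-test:
H₀: μ = 51
H₁: μ ≠ 51
df = n - 1 = 49
t = (x̄ - μ₀) / (s/√n) = (46.47 - 51) / (14.43/√50) = -2.220
p-value = 0.0311

Since p-value < α = 0.1, we reject H₀.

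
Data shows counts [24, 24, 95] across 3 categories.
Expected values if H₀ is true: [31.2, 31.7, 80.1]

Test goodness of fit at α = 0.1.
Chi-square goodness of fit test:
H₀: observed counts match expected distribution
H₁: observed counts differ from expected distribution
df = k - 1 = 2
χ² = Σ(O - E)²/E
   = (24 - 31.2)²/31.2 + (24 - 31.7)²/31.7 + (95 - 80.1)²/80.1
   = 1.662 + 1.870 + 2.772
   = 6.30
p-value = 0.0428

Since p-value < α = 0.1, we reject H₀.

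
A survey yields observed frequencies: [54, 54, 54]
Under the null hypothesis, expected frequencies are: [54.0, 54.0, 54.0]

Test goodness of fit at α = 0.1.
Chi-square goodness of fit test:
H₀: observed counts match expected distribution
H₁: observed counts differ from expected distribution
df = k - 1 = 2
χ² = Σ(O - E)²/E
   = (54 - 54.0)²/54.0 + (54 - 54.0)²/54.0 + (54 - 54.0)²/54.0
   = 0.000 + 0.000 + 0.000
   = 0.00
p-value = 1.0000

Since p-value > α = 0.1, we fail to reject H₀.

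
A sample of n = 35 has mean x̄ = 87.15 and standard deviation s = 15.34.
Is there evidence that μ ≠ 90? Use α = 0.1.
One-sample t-test:
H₀: μ = 90
H₁: μ ≠ 90
df = n - 1 = 34
t = (x̄ - μ₀) / (s/√n) = (87.15 - 90) / (15.34/√35) = -1.099
p-value = 0.2794

Since p-value > α = 0.1, we fail to reject H₀.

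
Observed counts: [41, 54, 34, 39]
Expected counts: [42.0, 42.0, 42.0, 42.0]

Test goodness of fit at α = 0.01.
Chi-square goodness of fit test:
H₀: observed counts match expected distribution
H₁: observed counts differ from expected distribution
df = k - 1 = 3
χ² = Σ(O - E)²/E
   = (41 - 42.0)²/42.0 + (54 - 42.0)²/42.0 + (34 - 42.0)²/42.0 + (39 - 42.0)²/42.0
   = 0.024 + 3.429 + 1.524 + 0.214
   = 5.19
p-value = 0.1584

Since p-value > α = 0.01, we fail to reject H₀.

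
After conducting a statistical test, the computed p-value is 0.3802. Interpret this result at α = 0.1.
Since p = 0.3802 > α = 0.1, fail to reject H₀.
There is insufficient evidence to reject the null hypothesis; the result is not statistically significant at the 0.1 level.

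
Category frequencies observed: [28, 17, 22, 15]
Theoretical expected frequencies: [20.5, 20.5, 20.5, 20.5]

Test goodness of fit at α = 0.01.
Chi-square goodness of fit test:
H₀: observed counts match expected distribution
H₁: observed counts differ from expected distribution
df = k - 1 = 3
χ² = Σ(O - E)²/E
   = (28 - 20.5)²/20.5 + (17 - 20.5)²/20.5 + (22 - 20.5)²/20.5 + (15 - 20.5)²/20.5
   = 2.744 + 0.598 + 0.110 + 1.476
   = 4.93
p-value = 0.1772

Since p-value > α = 0.01, we fail to reject H₀.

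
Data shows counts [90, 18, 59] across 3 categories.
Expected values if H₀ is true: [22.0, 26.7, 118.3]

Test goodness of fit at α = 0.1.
Chi-square goodness of fit test:
H₀: observed counts match expected distribution
H₁: observed counts differ from expected distribution
df = k - 1 = 2
χ² = Σ(O - E)²/E
   = (90 - 22.0)²/22.0 + (18 - 26.7)²/26.7 + (59 - 118.3)²/118.3
   = 210.182 + 2.835 + 29.725
   = 242.74
p-value < 0.0001

Since p-value < α = 0.1, we reject H₀.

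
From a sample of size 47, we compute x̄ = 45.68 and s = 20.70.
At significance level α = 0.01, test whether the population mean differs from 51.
One-sample t-test:
H₀: μ = 51
H₁: μ ≠ 51
df = n - 1 = 46
t = (x̄ - μ₀) / (s/√n) = (45.68 - 51) / (20.70/√47) = -1.762
p-value = 0.0847

Since p-value > α = 0.01, we fail to reject H₀.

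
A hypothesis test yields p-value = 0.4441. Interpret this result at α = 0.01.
Since p = 0.4441 > α = 0.01, fail to reject H₀.
There is insufficient evidence to reject the null hypothesis; the result is not statistically significant at the 0.01 level.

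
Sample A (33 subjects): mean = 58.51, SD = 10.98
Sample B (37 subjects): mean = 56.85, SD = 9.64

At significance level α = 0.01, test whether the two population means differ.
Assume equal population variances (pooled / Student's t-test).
Student's two-sample t-test (equal variances):
H₀: μ₁ = μ₂
H₁: μ₁ ≠ μ₂
df = n₁ + n₂ - 2 = 68
Pooled variance s_p² = [(n₁-1)s₁² + (n₂-1)s₂²] / (n₁ + n₂ - 2) = [(32)(10.98²) + (36)(9.64²)] / 68 = 105.9323
SE = √(s_p²(1/n₁ + 1/n₂)) = √(105.9323 × (1/33 + 1/37)) = 2.4644
t = (x̄₁ - x̄₂) / SE = (58.51 - 56.85) / 2.4644 = 1.66 / 2.4644 = 0.674
p-value = 0.5028

Since p-value > α = 0.01, we fail to reject H₀.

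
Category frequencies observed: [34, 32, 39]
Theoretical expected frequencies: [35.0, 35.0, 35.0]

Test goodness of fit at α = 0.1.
Chi-square goodness of fit test:
H₀: observed counts match expected distribution
H₁: observed counts differ from expected distribution
df = k - 1 = 2
χ² = Σ(O - E)²/E
   = (34 - 35.0)²/35.0 + (32 - 35.0)²/35.0 + (39 - 35.0)²/35.0
   = 0.029 + 0.257 + 0.457
   = 0.74
p-value = 0.6897

Since p-value > α = 0.1, we fail to reject H₀.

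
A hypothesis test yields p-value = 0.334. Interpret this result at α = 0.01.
Since p = 0.334 > α = 0.01, fail to reject H₀.
There is insufficient evidence to reject the null hypothesis; the result is not statistically significant at the 0.01 level.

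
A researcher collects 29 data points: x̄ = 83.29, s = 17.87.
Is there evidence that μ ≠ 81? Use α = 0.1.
One-sample t-test:
H₀: μ = 81
H₁: μ ≠ 81
df = n - 1 = 28
t = (x̄ - μ₀) / (s/√n) = (83.29 - 81) / (17.87/√29) = 0.690
p-value = 0.4958

Since p-value > α = 0.1, we fail to reject H₀.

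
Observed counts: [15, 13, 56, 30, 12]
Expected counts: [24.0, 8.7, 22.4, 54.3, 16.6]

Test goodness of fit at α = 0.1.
Chi-square goodness of fit test:
H₀: observed counts match expected distribution
H₁: observed counts differ from expected distribution
df = k - 1 = 4
χ² = Σ(O - E)²/E
   = (15 - 24.0)²/24.0 + (13 - 8.7)²/8.7 + (56 - 22.4)²/22.4 + (30 - 54.3)²/54.3 + (12 - 16.6)²/16.6
   = 3.375 + 2.125 + 50.400 + 10.875 + 1.275
   = 68.05
p-value < 0.0001

Since p-value < α = 0.1, we reject H₀.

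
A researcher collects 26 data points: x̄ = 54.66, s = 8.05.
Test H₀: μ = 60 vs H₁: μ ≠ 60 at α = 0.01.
One-sample t-test:
H₀: μ = 60
H₁: μ ≠ 60
df = n - 1 = 25
t = (x̄ - μ₀) / (s/√n) = (54.66 - 60) / (8.05/√26) = -3.382
p-value = 0.0024

Since p-value < α = 0.01, we reject H₀.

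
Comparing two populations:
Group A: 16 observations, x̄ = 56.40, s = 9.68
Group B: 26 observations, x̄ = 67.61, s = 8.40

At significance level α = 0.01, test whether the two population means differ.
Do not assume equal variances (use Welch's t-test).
Welch's two-sample t-test:
H₀: μ₁ = μ₂
H₁: μ₁ ≠ μ₂
s₁²/n₁ = 9.68²/16 = 5.8564,  s₂²/n₂ = 8.40²/26 = 2.7138
SE = √(s₁²/n₁ + s₂²/n₂) = √(5.8564 + 2.7138) = 2.9275
df (Welch-Satterthwaite) = (s₁²/n₁ + s₂²/n₂)² / [(s₁²/n₁)²/(n₁-1) + (s₂²/n₂)²/(n₂-1)] ≈ 28.46
t = (x̄₁ - x̄₂) / SE = (56.40 - 67.61) / 2.9275 = -11.21 / 2.9275 = -3.829
p-value = 0.0006

Since p-value < α = 0.01, we reject H₀.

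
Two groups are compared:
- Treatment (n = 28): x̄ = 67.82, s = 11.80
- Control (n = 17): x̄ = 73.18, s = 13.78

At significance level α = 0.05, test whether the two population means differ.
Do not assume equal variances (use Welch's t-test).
Welch's two-sample t-test:
H₀: μ₁ = μ₂
H₁: μ₁ ≠ μ₂
s₁²/n₁ = 11.80²/28 = 4.9729,  s₂²/n₂ = 13.78²/17 = 11.1699
SE = √(s₁²/n₁ + s₂²/n₂) = √(4.9729 + 11.1699) = 4.0178
df (Welch-Satterthwaite) = (s₁²/n₁ + s₂²/n₂)² / [(s₁²/n₁)²/(n₁-1) + (s₂²/n₂)²/(n₂-1)] ≈ 29.91
t = (x̄₁ - x̄₂) / SE = (67.82 - 73.18) / 4.0178 = -5.36 / 4.0178 = -1.334
p-value = 0.1923

Since p-value > α = 0.05, we fail to reject H₀.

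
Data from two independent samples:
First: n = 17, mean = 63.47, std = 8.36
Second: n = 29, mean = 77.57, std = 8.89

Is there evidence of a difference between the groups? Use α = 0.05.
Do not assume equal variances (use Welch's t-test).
Welch's two-sample t-test:
H₀: μ₁ = μ₂
H₁: μ₁ ≠ μ₂
s₁²/n₁ = 8.36²/17 = 4.1112,  s₂²/n₂ = 8.89²/29 = 2.7252
SE = √(s₁²/n₁ + s₂²/n₂) = √(4.1112 + 2.7252) = 2.6147
df (Welch-Satterthwaite) = (s₁²/n₁ + s₂²/n₂)² / [(s₁²/n₁)²/(n₁-1) + (s₂²/n₂)²/(n₂-1)] ≈ 35.36
t = (x̄₁ - x̄₂) / SE = (63.47 - 77.57) / 2.6147 = -14.10 / 2.6147 = -5.393
p-value < 0.0001

Since p-value < α = 0.05, we reject H₀.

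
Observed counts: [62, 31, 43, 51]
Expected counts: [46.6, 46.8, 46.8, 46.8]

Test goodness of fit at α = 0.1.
Chi-square goodness of fit test:
H₀: observed counts match expected distribution
H₁: observed counts differ from expected distribution
df = k - 1 = 3
χ² = Σ(O - E)²/E
   = (62 - 46.6)²/46.6 + (31 - 46.8)²/46.8 + (43 - 46.8)²/46.8 + (51 - 46.8)²/46.8
   = 5.089 + 5.334 + 0.309 + 0.377
   = 11.11
p-value = 0.0112

Since p-value < α = 0.1, we reject H₀.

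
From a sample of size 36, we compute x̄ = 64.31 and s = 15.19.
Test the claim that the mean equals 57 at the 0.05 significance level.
One-sample t-test:
H₀: μ = 57
H₁: μ ≠ 57
df = n - 1 = 35
t = (x̄ - μ₀) / (s/√n) = (64.31 - 57) / (15.19/√36) = 2.887
p-value = 0.0066

Since p-value < α = 0.05, we reject H₀.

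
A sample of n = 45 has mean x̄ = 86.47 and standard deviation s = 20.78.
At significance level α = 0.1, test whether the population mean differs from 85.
One-sample t-test:
H₀: μ = 85
H₁: μ ≠ 85
df = n - 1 = 44
t = (x̄ - μ₀) / (s/√n) = (86.47 - 85) / (20.78/√45) = 0.475
p-value = 0.6375

Since p-value > α = 0.1, we fail to reject H₀.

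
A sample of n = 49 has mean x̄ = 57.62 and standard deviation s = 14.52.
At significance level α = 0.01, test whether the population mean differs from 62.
One-sample t-test:
H₀: μ = 62
H₁: μ ≠ 62
df = n - 1 = 48
t = (x̄ - μ₀) / (s/√n) = (57.62 - 62) / (14.52/√49) = -2.112
p-value = 0.0400

Since p-value > α = 0.01, we fail to reject H₀.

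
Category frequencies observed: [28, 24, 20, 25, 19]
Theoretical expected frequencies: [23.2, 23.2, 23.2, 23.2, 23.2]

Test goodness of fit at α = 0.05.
Chi-square goodness of fit test:
H₀: observed counts match expected distribution
H₁: observed counts differ from expected distribution
df = k - 1 = 4
χ² = Σ(O - E)²/E
   = (28 - 23.2)²/23.2 + (24 - 23.2)²/23.2 + (20 - 23.2)²/23.2 + (25 - 23.2)²/23.2 + (19 - 23.2)²/23.2
   = 0.993 + 0.028 + 0.441 + 0.140 + 0.760
   = 2.36
p-value = 0.6695

Since p-value > α = 0.05, we fail to reject H₀.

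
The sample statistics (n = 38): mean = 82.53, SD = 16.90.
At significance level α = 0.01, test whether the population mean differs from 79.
One-sample t-test:
H₀: μ = 79
H₁: μ ≠ 79
df = n - 1 = 37
t = (x̄ - μ₀) / (s/√n) = (82.53 - 79) / (16.90/√38) = 1.288
p-value = 0.2059

Since p-value > α = 0.01, we fail to reject H₀.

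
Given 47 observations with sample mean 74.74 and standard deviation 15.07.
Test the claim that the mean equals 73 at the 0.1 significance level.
One-sample t-test:
H₀: μ = 73
H₁: μ ≠ 73
df = n - 1 = 46
t = (x̄ - μ₀) / (s/√n) = (74.74 - 73) / (15.07/√47) = 0.792
p-value = 0.4327

Since p-value > α = 0.1, we fail to reject H₀.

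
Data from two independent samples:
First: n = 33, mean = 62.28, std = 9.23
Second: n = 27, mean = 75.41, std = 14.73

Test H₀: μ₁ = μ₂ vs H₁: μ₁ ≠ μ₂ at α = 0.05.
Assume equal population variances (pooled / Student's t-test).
Student's two-sample t-test (equal variances):
H₀: μ₁ = μ₂
H₁: μ₁ ≠ μ₂
df = n₁ + n₂ - 2 = 58
Pooled variance s_p² = [(n₁-1)s₁² + (n₂-1)s₂²] / (n₁ + n₂ - 2) = [(32)(9.23²) + (26)(14.73²)] / 58 = 144.2667
SE = √(s_p²(1/n₁ + 1/n₂)) = √(144.2667 × (1/33 + 1/27)) = 3.1169
t = (x̄₁ - x̄₂) / SE = (62.28 - 75.41) / 3.1169 = -13.13 / 3.1169 = -4.213
p-value = 0.0001

Since p-value < α = 0.05, we reject H₀.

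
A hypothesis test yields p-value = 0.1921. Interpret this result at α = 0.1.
Since p = 0.1921 > α = 0.1, fail to reject H₀.
There is insufficient evidence to reject the null hypothesis; the result is not statistically significant at the 0.1 level.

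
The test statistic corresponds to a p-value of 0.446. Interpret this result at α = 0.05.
Since p = 0.446 > α = 0.05, fail to reject H₀.
There is insufficient evidence to reject the null hypothesis; the result is not statistically significant at the 0.05 level.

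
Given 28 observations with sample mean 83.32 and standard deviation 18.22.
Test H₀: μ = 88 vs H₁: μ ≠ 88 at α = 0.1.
One-sample t-test:
H₀: μ = 88
H₁: μ ≠ 88
df = n - 1 = 27
t = (x̄ - μ₀) / (s/√n) = (83.32 - 88) / (18.22/√28) = -1.359
p-value = 0.1853

Since p-value > α = 0.1, we fail to reject H₀.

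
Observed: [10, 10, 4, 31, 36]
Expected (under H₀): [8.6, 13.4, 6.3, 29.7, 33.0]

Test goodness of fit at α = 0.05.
Chi-square goodness of fit test:
H₀: observed counts match expected distribution
H₁: observed counts differ from expected distribution
df = k - 1 = 4
χ² = Σ(O - E)²/E
   = (10 - 8.6)²/8.6 + (10 - 13.4)²/13.4 + (4 - 6.3)²/6.3 + (31 - 29.7)²/29.7 + (36 - 33.0)²/33.0
   = 0.228 + 0.863 + 0.840 + 0.057 + 0.273
   = 2.26
p-value = 0.6881

Since p-value > α = 0.05, we fail to reject H₀.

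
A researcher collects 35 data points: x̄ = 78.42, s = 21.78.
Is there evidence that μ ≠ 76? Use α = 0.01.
One-sample t-test:
H₀: μ = 76
H₁: μ ≠ 76
df = n - 1 = 34
t = (x̄ - μ₀) / (s/√n) = (78.42 - 76) / (21.78/√35) = 0.657
p-value = 0.5154

Since p-value > α = 0.01, we fail to reject H₀.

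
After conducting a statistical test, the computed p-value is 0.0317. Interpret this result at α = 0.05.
Since p = 0.0317 < α = 0.05, reject H₀.
There is sufficient evidence to reject the null hypothesis; the result is statistically significant at the 0.05 level.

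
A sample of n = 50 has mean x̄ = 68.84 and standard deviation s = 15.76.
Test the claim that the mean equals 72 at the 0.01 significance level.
One-sample t-test:
H₀: μ = 72
H₁: μ ≠ 72
df = n - 1 = 49
t = (x̄ - μ₀) / (s/√n) = (68.84 - 72) / (15.76/√50) = -1.418
p-value = 0.1626

Since p-value > α = 0.01, we fail to reject H₀.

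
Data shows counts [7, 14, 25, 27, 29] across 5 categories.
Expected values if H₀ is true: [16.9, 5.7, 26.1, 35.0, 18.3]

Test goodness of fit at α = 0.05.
Chi-square goodness of fit test:
H₀: observed counts match expected distribution
H₁: observed counts differ from expected distribution
df = k - 1 = 4
χ² = Σ(O - E)²/E
   = (7 - 16.9)²/16.9 + (14 - 5.7)²/5.7 + (25 - 26.1)²/26.1 + (27 - 35.0)²/35.0 + (29 - 18.3)²/18.3
   = 5.799 + 12.086 + 0.046 + 1.829 + 6.256
   = 26.02
p-value < 0.0001

Since p-value < α = 0.05, we reject H₀.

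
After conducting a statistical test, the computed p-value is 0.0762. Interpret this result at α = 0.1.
Since p = 0.0762 < α = 0.1, reject H₀.
There is sufficient evidence to reject the null hypothesis; the result is statistically significant at the 0.1 level.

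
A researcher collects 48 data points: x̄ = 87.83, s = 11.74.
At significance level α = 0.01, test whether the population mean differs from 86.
One-sample t-test:
H₀: μ = 86
H₁: μ ≠ 86
df = n - 1 = 47
t = (x̄ - μ₀) / (s/√n) = (87.83 - 86) / (11.74/√48) = 1.080
p-value = 0.2857

Since p-value > α = 0.01, we fail to reject H₀.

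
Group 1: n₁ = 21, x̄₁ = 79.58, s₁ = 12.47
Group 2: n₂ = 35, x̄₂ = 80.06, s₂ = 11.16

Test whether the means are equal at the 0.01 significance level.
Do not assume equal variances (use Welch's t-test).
Welch's two-sample t-test:
H₀: μ₁ = μ₂
H₁: μ₁ ≠ μ₂
s₁²/n₁ = 12.47²/21 = 7.4048,  s₂²/n₂ = 11.16²/35 = 3.5584
SE = √(s₁²/n₁ + s₂²/n₂) = √(7.4048 + 3.5584) = 3.3111
df (Welch-Satterthwaite) = (s₁²/n₁ + s₂²/n₂)² / [(s₁²/n₁)²/(n₁-1) + (s₂²/n₂)²/(n₂-1)] ≈ 38.60
t = (x̄₁ - x̄₂) / SE = (79.58 - 80.06) / 3.3111 = -0.48 / 3.3111 = -0.145
p-value = 0.8855

Since p-value > α = 0.01, we fail to reject H₀.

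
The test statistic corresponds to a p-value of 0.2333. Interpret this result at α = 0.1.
Since p = 0.2333 > α = 0.1, fail to reject H₀.
There is insufficient evidence to reject the null hypothesis; the result is not statistically significant at the 0.1 level.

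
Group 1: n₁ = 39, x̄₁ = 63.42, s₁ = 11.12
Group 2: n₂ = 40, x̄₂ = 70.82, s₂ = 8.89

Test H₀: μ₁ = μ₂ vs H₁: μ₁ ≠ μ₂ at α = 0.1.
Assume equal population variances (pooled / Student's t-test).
Student's two-sample t-test (equal variances):
H₀: μ₁ = μ₂
H₁: μ₁ ≠ μ₂
df = n₁ + n₂ - 2 = 77
Pooled variance s_p² = [(n₁-1)s₁² + (n₂-1)s₂²] / (n₁ + n₂ - 2) = [(38)(11.12²) + (39)(8.89²)] / 77 = 101.0535
SE = √(s_p²(1/n₁ + 1/n₂)) = √(101.0535 × (1/39 + 1/40)) = 2.2622
t = (x̄₁ - x̄₂) / SE = (63.42 - 70.82) / 2.2622 = -7.40 / 2.2622 = -3.271
p-value = 0.0016

Since p-value < α = 0.1, we reject H₀.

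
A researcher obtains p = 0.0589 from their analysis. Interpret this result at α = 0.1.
Since p = 0.0589 < α = 0.1, reject H₀.
There is sufficient evidence to reject the null hypothesis; the result is statistically significant at the 0.1 level.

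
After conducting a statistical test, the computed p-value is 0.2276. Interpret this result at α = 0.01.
Since p = 0.2276 > α = 0.01, fail to reject H₀.
There is insufficient evidence to reject the null hypothesis; the result is not statistically significant at the 0.01 level.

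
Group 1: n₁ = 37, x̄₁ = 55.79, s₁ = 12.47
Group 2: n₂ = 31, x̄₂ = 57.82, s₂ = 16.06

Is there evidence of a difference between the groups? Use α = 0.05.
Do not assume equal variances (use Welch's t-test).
Welch's two-sample t-test:
H₀: μ₁ = μ₂
H₁: μ₁ ≠ μ₂
s₁²/n₁ = 12.47²/37 = 4.2027,  s₂²/n₂ = 16.06²/31 = 8.3201
SE = √(s₁²/n₁ + s₂²/n₂) = √(4.2027 + 8.3201) = 3.5388
df (Welch-Satterthwaite) = (s₁²/n₁ + s₂²/n₂)² / [(s₁²/n₁)²/(n₁-1) + (s₂²/n₂)²/(n₂-1)] ≈ 56.05
t = (x̄₁ - x̄₂) / SE = (55.79 - 57.82) / 3.5388 = -2.03 / 3.5388 = -0.574
p-value = 0.5685

Since p-value > α = 0.05, we fail to reject H₀.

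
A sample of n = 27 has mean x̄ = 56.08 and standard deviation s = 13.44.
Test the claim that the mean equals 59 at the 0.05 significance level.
One-sample t-test:
H₀: μ = 59
H₁: μ ≠ 59
df = n - 1 = 26
t = (x̄ - μ₀) / (s/√n) = (56.08 - 59) / (13.44/√27) = -1.129
p-value = 0.2692

Since p-value > α = 0.05, we fail to reject H₀.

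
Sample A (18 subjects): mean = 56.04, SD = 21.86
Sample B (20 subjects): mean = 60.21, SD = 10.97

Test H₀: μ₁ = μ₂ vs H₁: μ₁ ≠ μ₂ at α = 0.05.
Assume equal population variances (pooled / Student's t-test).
Student's two-sample t-test (equal variances):
H₀: μ₁ = μ₂
H₁: μ₁ ≠ μ₂
df = n₁ + n₂ - 2 = 36
Pooled variance s_p² = [(n₁-1)s₁² + (n₂-1)s₂²] / (n₁ + n₂ - 2) = [(17)(21.86²) + (19)(10.97²)] / 36 = 289.1692
SE = √(s_p²(1/n₁ + 1/n₂)) = √(289.1692 × (1/18 + 1/20)) = 5.5248
t = (x̄₁ - x̄₂) / SE = (56.04 - 60.21) / 5.5248 = -4.17 / 5.5248 = -0.755
p-value = 0.4553

Since p-value > α = 0.05, we fail to reject H₀.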